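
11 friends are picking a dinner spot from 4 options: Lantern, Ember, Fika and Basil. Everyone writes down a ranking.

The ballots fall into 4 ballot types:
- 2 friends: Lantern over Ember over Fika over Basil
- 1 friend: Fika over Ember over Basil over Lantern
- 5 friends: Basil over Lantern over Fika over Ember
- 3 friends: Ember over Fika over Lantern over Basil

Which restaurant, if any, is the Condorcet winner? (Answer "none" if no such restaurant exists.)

none

Check each pair by majority over 11 ballots:
Lantern–Ember: Lantern 7–4.
Lantern vs Fika: Lantern wins 7–4.
Lantern vs Basil: Lantern is ranked higher on 2+3 = 5 ballots, Basil on 6. Basil wins 6–5.
Ember vs Fika: Fika wins 6–5.
Ember vs Basil: 6 to 5, Ember.
Fika vs Basil: Fika wins 6–5.
No restaurant is unbeaten: Lantern loses to Basil; Ember loses to Lantern; Fika loses to Lantern; Basil loses to Ember. In particular Lantern > Ember > Basil > Lantern is a majority cycle — no Condorcet winner exists.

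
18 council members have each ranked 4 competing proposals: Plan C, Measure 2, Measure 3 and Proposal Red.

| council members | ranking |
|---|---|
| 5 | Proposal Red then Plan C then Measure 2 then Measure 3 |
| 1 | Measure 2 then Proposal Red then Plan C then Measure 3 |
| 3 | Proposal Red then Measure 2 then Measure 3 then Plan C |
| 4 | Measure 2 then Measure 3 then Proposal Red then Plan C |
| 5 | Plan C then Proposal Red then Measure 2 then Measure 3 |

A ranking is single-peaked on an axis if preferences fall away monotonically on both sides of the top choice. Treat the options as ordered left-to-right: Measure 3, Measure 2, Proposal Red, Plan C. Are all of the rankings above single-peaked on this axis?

Axis positions: Measure 3=1, Measure 2=2, Proposal Red=3, Plan C=4.
Faction 1 (peak Proposal Red at position 3): ranking walks positions 3-4-2-1, expanding outward from the peak — single-peaked.
Faction 2 (peak Measure 2 at position 2): ranking walks positions 2-3-4-1, expanding outward from the peak — single-peaked.
Faction 3 (peak Proposal Red at position 3): ranking walks positions 3-2-1-4, expanding outward from the peak — single-peaked.
Faction 4 (peak Measure 2 at position 2): ranking walks positions 2-1-3-4, expanding outward from the peak — single-peaked.
Faction 5 (peak Plan C at position 4): ranking walks positions 4-3-2-1, expanding outward from the peak — single-peaked.
Every ranking is single-peaked on this axis.

yes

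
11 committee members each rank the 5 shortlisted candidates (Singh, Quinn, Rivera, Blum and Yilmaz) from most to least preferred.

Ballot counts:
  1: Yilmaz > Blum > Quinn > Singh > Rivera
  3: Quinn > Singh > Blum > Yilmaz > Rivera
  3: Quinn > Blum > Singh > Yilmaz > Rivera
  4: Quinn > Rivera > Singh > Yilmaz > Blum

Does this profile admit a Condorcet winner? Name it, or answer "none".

Quinn

Pairwise majorities:
Singh vs Quinn: 0 for Singh, 11 for Quinn — Quinn by 11–0.
Singh vs Rivera: 7 to 4, Singh.
Singh vs Blum: 3+4 = 7 for Singh, 4 for Blum — Singh by 7–4.
Singh vs Yilmaz: Singh is ranked higher on 3+3+4 = 10 ballots, Yilmaz on 1. Singh wins 10–1.
Quinn vs Rivera: 11 to 0, Quinn.
Quinn vs Blum: 3+3+4 = 10 for Quinn, 1 for Blum — Quinn by 10–1.
Quinn vs Yilmaz: 10 to 1, Quinn.
Rivera vs Blum: Rivera is ranked higher on 4 ballots, Blum on 7. Blum wins 7–4.
Rivera vs Yilmaz: Rivera is ranked higher on 4 ballots, Yilmaz on 7. Yilmaz wins 7–4.
Blum vs Yilmaz: Blum is ranked higher on 3+3 = 6 ballots, Yilmaz on 5. Blum wins 6–5.
Quinn wins every pairwise contest, so Quinn is the Condorcet winner.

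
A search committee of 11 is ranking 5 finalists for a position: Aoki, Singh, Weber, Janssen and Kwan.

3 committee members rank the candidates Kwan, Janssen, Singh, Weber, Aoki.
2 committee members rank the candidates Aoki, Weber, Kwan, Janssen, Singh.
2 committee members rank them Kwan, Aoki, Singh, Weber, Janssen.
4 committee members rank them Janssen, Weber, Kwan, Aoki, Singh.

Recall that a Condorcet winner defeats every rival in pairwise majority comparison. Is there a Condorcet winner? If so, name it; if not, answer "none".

Check each pair by majority over 11 ballots:
Aoki–Singh: Aoki 8–3.
Aoki–Weber: Weber 7–4.
Aoki vs Janssen: Janssen wins 7–4.
Aoki vs Kwan: Kwan wins 9–2.
Singh vs Weber: Weber, 6–5.
Singh vs Janssen: Janssen, 9–2.
Singh vs Kwan: Kwan wins 11–0.
Weber vs Janssen: Janssen wins 7–4.
Weber vs Kwan: Weber wins 6–5.
Janssen vs Kwan: Kwan, 7–4.
No candidate is unbeaten: Aoki loses to Weber; Singh loses to Aoki; Weber loses to Janssen; Janssen loses to Kwan; Kwan loses to Weber. In particular Weber → Kwan → Janssen → Weber is a majority cycle — no Condorcet winner exists.

none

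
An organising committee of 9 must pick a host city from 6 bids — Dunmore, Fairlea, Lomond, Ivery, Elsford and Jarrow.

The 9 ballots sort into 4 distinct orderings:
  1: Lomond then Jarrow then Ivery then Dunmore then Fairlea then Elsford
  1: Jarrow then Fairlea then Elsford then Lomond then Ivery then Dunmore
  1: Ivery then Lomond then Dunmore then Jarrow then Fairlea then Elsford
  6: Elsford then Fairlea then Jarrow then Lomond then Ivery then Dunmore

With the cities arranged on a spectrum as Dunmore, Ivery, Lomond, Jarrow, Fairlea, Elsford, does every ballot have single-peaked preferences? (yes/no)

Axis positions: Dunmore=1, Ivery=2, Lomond=3, Jarrow=4, Fairlea=5, Elsford=6.
Bloc 1 (peak Lomond at position 3): ranking walks positions 3-4-2-1-5-6, expanding outward from the peak — single-peaked.
Bloc 2 (peak Jarrow at position 4): ranking walks positions 4-5-6-3-2-1, expanding outward from the peak — single-peaked.
Bloc 3 (peak Ivery at position 2): ranking walks positions 2-3-1-4-5-6, expanding outward from the peak — single-peaked.
Bloc 4 (peak Elsford at position 6): ranking walks positions 6-5-4-3-2-1, expanding outward from the peak — single-peaked.
Every ranking is single-peaked on this axis.

yes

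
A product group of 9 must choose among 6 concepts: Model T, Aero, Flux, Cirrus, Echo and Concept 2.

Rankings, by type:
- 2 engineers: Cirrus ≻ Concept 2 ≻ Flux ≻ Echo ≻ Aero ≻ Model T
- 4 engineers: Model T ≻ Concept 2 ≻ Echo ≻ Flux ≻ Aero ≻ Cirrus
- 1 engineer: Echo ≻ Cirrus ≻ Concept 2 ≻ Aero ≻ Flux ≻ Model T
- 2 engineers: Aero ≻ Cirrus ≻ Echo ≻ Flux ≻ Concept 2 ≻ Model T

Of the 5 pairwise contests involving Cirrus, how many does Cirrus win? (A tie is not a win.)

3

Cirrus against each rival (9 engineers):
Cirrus vs Model T: Cirrus preferred on 2+1+2 = 5 ballots; Cirrus wins 5–4.
Cirrus vs Aero: Aero, 6–3.
Cirrus vs Flux: 2+1+2 = 5 for Cirrus, 4 for Flux — Cirrus by 5–4.
Cirrus vs Echo: 2+2 = 4 for Cirrus, 5 for Echo — Echo by 5–4.
Cirrus vs Concept 2: Cirrus wins 5–4.
Cirrus beats Model T, Flux, Concept 2; loses to Aero, Echo — 3 pairwise wins.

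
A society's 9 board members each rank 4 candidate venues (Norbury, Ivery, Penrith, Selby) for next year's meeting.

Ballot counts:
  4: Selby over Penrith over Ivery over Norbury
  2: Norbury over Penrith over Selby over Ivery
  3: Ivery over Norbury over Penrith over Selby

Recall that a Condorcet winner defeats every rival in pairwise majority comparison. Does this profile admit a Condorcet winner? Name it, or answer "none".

none

Head-to-head results (9 organisers):
Norbury vs Ivery: Ivery, 7–2.
Norbury–Penrith: Norbury 5–4.
Norbury vs Selby: Norbury, 5–4.
Ivery vs Penrith: Penrith, 6–3.
Ivery vs Selby: Selby wins 6–3.
Penrith vs Selby: Penrith, 5–4.
Each city drops at least one matchup (Norbury loses to Ivery; Ivery loses to Penrith; Penrith loses to Norbury; Selby loses to Norbury); the cycle Norbury > Penrith > Ivery > Norbury rules out a Condorcet winner.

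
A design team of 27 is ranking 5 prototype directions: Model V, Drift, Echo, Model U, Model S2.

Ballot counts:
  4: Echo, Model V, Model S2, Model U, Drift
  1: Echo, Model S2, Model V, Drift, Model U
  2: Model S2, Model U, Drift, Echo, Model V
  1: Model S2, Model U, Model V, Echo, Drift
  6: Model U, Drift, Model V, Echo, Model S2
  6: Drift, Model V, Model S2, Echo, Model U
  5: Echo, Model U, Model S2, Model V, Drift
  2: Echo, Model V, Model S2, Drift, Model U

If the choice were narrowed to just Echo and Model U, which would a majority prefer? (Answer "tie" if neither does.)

Echo

Ballots ranking Echo above Model U: 4 + 1 + 6 + 5 + 2 = 18.
Ballots ranking Model U above Echo: 27 − 18 = 9.
Echo wins the head-to-head 18–9.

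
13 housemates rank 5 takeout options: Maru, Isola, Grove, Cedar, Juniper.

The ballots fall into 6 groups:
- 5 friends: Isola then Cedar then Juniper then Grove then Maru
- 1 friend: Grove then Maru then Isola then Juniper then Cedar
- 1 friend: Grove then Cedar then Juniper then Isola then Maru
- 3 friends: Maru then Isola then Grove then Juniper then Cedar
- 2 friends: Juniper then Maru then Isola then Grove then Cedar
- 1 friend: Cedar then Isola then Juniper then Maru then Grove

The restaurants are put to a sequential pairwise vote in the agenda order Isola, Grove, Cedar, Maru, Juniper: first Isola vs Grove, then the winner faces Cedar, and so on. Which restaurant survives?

Round 1: Isola vs Grove — 11–2, Isola advances.
Round 2: Isola vs Cedar — 11–2, Isola advances.
Round 3: Isola vs Maru — 7–6, Isola advances.
Round 4: Isola vs Juniper — 10–3, Isola advances.
Isola survives the agenda.

Isola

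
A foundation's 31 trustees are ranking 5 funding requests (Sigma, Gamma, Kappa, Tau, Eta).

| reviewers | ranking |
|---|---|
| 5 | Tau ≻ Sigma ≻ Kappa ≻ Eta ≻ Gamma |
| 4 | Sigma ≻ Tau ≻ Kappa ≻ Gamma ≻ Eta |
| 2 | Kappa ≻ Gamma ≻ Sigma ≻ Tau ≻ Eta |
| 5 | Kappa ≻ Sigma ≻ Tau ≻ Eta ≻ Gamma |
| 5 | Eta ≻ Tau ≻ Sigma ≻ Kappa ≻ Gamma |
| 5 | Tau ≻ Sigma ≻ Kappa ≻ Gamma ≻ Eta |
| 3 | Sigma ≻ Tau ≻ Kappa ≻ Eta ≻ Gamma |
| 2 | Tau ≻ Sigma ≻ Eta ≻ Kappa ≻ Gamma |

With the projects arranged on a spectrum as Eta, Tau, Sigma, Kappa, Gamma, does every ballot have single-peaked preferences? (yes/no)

yes

Axis positions: Eta=1, Tau=2, Sigma=3, Kappa=4, Gamma=5.
Cluster 1 (peak Tau at position 2): ranking walks positions 2-3-4-1-5, expanding outward from the peak — single-peaked.
Cluster 2 (peak Sigma at position 3): ranking walks positions 3-2-4-5-1, expanding outward from the peak — single-peaked.
Cluster 3 (peak Kappa at position 4): ranking walks positions 4-5-3-2-1, expanding outward from the peak — single-peaked.
Cluster 4 (peak Kappa at position 4): ranking walks positions 4-3-2-1-5, expanding outward from the peak — single-peaked.
Cluster 5 (peak Eta at position 1): ranking walks positions 1-2-3-4-5, expanding outward from the peak — single-peaked.
Cluster 6 (peak Tau at position 2): ranking walks positions 2-3-4-5-1, expanding outward from the peak — single-peaked.
Cluster 7 (peak Sigma at position 3): ranking walks positions 3-2-4-1-5, expanding outward from the peak — single-peaked.
Cluster 8 (peak Tau at position 2): ranking walks positions 2-3-1-4-5, expanding outward from the peak — single-peaked.
Every ranking is single-peaked on this axis.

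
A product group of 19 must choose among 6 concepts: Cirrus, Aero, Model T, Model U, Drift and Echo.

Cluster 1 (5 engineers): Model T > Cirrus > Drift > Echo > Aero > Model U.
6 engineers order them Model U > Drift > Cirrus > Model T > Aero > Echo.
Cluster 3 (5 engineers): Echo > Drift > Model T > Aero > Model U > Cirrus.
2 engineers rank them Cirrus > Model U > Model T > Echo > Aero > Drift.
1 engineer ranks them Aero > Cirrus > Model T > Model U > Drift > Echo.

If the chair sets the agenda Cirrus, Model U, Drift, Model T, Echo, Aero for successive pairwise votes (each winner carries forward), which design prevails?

Round 1: Cirrus vs Model U — 8–11, Model U advances.
Round 2: Model U vs Drift — 9–10, Drift advances.
Round 3: Drift vs Model T — 11–8, Drift advances.
Round 4: Drift vs Echo — 12–7, Drift advances.
Round 5: Drift vs Aero — 16–3, Drift advances.
The agenda winner is Drift.

Drift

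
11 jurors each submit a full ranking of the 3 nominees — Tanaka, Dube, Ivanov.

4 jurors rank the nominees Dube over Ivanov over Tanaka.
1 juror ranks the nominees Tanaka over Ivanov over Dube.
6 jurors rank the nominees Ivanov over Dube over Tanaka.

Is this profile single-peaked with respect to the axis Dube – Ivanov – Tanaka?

yes

Axis positions: Dube=1, Ivanov=2, Tanaka=3.
Bloc 1 (peak Dube at position 1): ranking walks positions 1-2-3, expanding outward from the peak — single-peaked.
Bloc 2 (peak Tanaka at position 3): ranking walks positions 3-2-1, expanding outward from the peak — single-peaked.
Bloc 3 (peak Ivanov at position 2): ranking walks positions 2-1-3, expanding outward from the peak — single-peaked.
Every ranking is single-peaked on this axis.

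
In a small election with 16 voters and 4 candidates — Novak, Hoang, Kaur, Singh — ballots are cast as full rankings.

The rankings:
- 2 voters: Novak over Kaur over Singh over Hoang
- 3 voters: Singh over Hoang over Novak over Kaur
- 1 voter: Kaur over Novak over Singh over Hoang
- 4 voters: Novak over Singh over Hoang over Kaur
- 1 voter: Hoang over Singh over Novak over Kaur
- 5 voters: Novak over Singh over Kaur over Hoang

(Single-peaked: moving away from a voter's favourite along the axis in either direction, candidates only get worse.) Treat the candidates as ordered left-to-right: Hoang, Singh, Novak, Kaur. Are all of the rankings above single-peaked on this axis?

Axis positions: Hoang=1, Singh=2, Novak=3, Kaur=4.
Cluster 1 (peak Novak at position 3): ranking walks positions 3-4-2-1, expanding outward from the peak — single-peaked.
Cluster 2 (peak Singh at position 2): ranking walks positions 2-1-3-4, expanding outward from the peak — single-peaked.
Cluster 3 (peak Kaur at position 4): ranking walks positions 4-3-2-1, expanding outward from the peak — single-peaked.
Cluster 4 (peak Novak at position 3): ranking walks positions 3-2-1-4, expanding outward from the peak — single-peaked.
Cluster 5 (peak Hoang at position 1): ranking walks positions 1-2-3-4, expanding outward from the peak — single-peaked.
Cluster 6 (peak Novak at position 3): ranking walks positions 3-2-4-1, expanding outward from the peak — single-peaked.
Every ranking is single-peaked on this axis.

yes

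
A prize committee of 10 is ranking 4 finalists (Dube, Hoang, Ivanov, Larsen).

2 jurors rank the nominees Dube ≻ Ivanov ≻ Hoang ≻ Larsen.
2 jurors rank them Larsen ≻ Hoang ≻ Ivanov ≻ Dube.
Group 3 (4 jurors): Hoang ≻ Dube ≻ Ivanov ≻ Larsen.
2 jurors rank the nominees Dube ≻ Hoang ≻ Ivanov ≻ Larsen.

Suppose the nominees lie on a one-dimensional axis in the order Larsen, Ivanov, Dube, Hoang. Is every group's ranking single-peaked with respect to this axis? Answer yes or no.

no

Axis positions: Larsen=1, Ivanov=2, Dube=3, Hoang=4.
Group 1 (peak Dube at position 3): ranking walks positions 3-2-4-1, expanding outward from the peak — single-peaked.
Group 2: ranking walks positions 1-4-2-3; Hoang is ranked above Ivanov even though Ivanov lies between Hoang and the peak Larsen on the axis — preferences dip and rise again. Not single-peaked.
Group 3 (peak Hoang at position 4): ranking walks positions 4-3-2-1, expanding outward from the peak — single-peaked.
Group 4 (peak Dube at position 3): ranking walks positions 3-4-2-1, expanding outward from the peak — single-peaked.
Group 2 violates single-peakedness, so the profile is not single-peaked on this axis.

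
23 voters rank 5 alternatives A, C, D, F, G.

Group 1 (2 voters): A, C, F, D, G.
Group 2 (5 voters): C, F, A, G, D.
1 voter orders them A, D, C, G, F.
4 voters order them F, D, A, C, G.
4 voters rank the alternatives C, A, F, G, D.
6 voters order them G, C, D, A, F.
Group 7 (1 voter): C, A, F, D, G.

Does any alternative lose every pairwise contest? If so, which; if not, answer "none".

D

Pairwise majorities:
A vs C: A is ranked higher on 2+1+4 = 7 ballots, C on 16. C wins 16–7.
A vs D: A wins 13–10.
A vs F: A is ranked higher on 2+1+4+6+1 = 14 ballots, F on 9. A wins 14–9.
A vs G: 17 to 6, A.
C vs D: 2+5+4+6+1 = 18 for C, 5 for D — C by 18–5.
C vs F: C preferred on 2+5+1+4+6+1 = 19 ballots; C wins 19–4.
C vs G: C, 17–6.
D vs F: D preferred on 1+6 = 7 ballots; F wins 16–7.
D–G: G 15–8.
F vs G: F is ranked higher on 2+5+4+4+1 = 16 ballots, G on 7. F wins 16–7.
D loses to every other alternative — it is the Condorcet loser.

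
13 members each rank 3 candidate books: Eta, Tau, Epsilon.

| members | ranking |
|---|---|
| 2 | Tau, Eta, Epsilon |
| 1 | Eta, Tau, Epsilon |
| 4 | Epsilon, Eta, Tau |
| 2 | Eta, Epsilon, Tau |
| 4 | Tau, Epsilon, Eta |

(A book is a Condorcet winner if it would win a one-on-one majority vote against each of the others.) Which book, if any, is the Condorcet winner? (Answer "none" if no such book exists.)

none

Pairwise majorities:
Eta vs Tau: Eta, 7–6.
Eta vs Epsilon: Epsilon wins 8–5.
Tau vs Epsilon: Tau wins 7–6.
Each book drops at least one matchup (Eta loses to Epsilon; Tau loses to Eta; Epsilon loses to Tau); the cycle Eta beats Tau beats Epsilon beats Eta rules out a Condorcet winner.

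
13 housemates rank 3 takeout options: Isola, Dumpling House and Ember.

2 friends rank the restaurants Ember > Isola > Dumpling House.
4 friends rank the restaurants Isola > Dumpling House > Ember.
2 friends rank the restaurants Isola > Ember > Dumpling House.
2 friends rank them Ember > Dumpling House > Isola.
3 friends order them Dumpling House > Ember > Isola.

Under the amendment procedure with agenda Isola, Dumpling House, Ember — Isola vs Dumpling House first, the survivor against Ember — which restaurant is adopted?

Round 1: Isola vs Dumpling House — 8–5, Isola advances.
Round 2: Isola vs Ember — 6–7, Ember advances.
The agenda winner is Ember.

Ember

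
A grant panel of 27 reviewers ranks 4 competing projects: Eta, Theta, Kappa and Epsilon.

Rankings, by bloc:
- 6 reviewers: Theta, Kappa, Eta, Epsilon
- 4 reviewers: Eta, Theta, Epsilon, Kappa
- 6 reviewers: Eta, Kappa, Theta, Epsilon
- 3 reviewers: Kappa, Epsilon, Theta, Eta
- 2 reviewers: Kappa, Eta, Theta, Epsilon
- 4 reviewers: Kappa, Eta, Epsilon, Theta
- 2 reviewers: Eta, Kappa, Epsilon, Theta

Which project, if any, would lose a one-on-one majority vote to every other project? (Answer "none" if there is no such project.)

Epsilon

Pairwise majorities:
Eta vs Theta: Eta wins 18–9.
Eta–Kappa: Kappa 15–12.
Eta vs Epsilon: Eta, 24–3.
Theta vs Kappa: Theta preferred on 6+4 = 10 ballots; Kappa wins 17–10.
Theta vs Epsilon: 18 to 9, Theta.
Kappa vs Epsilon: Kappa preferred on 6+6+3+2+4+2 = 23 ballots; Kappa wins 23–4.
Only Epsilon has no wins; Epsilon is the Condorcet loser.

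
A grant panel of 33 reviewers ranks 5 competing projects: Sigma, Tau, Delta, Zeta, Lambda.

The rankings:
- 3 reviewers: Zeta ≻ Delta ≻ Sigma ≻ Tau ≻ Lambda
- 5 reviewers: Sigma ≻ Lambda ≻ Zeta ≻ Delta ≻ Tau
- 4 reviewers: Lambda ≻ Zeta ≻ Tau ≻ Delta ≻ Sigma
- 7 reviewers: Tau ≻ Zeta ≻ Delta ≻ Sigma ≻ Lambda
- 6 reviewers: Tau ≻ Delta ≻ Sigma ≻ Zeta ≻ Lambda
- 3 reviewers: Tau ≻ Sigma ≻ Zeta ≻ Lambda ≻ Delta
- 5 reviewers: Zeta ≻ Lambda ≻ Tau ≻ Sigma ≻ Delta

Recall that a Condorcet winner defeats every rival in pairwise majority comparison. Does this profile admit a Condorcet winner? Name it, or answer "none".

Check each pair by majority over 33 ballots:
Sigma vs Tau: 8 to 25, Tau.
Sigma vs Delta: 13 to 20, Delta.
Sigma vs Zeta: 14 to 19, Zeta.
Sigma vs Lambda: 24 to 9, Sigma.
Tau vs Delta: 4+7+6+3+5 = 25 for Tau, 8 for Delta — Tau by 25–8.
Tau vs Zeta: Tau is ranked higher on 7+6+3 = 16 ballots, Zeta on 17. Zeta wins 17–16.
Tau vs Lambda: 19 to 14, Tau.
Delta vs Zeta: 6 for Delta, 27 for Zeta — Zeta by 27–6.
Delta vs Lambda: Delta preferred on 3+7+6 = 16 ballots; Lambda wins 17–16.
Zeta vs Lambda: Zeta preferred on 3+7+6+3+5 = 24 ballots; Zeta wins 24–9.
Zeta beats each of Sigma, Tau, Delta, Lambda — Zeta is the Condorcet winner.

Zeta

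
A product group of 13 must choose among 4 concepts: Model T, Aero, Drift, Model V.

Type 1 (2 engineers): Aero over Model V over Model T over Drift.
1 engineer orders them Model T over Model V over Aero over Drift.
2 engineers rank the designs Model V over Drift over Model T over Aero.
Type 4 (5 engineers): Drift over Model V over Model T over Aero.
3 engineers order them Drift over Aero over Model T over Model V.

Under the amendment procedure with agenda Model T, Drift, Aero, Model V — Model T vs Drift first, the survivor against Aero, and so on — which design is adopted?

Round 1: Model T vs Drift — 3–10, Drift advances.
Round 2: Drift vs Aero — 10–3, Drift advances.
Round 3: Drift vs Model V — 8–5, Drift advances.
Drift survives the agenda.

Drift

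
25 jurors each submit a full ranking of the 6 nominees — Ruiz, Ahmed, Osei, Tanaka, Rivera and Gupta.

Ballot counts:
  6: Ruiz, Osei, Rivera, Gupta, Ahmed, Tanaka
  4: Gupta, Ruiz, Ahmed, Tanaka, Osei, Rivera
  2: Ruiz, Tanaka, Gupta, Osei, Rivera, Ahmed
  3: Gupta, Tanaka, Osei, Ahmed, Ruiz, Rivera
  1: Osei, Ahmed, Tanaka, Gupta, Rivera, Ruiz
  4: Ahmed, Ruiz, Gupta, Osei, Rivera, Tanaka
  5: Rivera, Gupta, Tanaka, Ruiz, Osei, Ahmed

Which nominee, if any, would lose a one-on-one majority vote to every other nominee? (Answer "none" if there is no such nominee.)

none

Head-to-head results (25 jurors):
Ruiz vs Ahmed: 17 to 8, Ruiz.
Ruiz vs Osei: Ruiz wins 21–4.
Ruiz vs Tanaka: 6+4+2+4 = 16 for Ruiz, 9 for Tanaka — Ruiz by 16–9.
Ruiz vs Rivera: Ruiz preferred on 6+4+2+3+4 = 19 ballots; Ruiz wins 19–6.
Ruiz vs Gupta: Gupta wins 13–12.
Ahmed vs Osei: 4+4 = 8 for Ahmed, 17 for Osei — Osei by 17–8.
Ahmed vs Tanaka: Ahmed wins 15–10.
Ahmed vs Rivera: Ahmed preferred on 4+3+1+4 = 12 ballots; Rivera wins 13–12.
Ahmed vs Gupta: Ahmed is ranked higher on 1+4 = 5 ballots, Gupta on 20. Gupta wins 20–5.
Osei–Tanaka: Tanaka 14–11.
Osei vs Rivera: Osei wins 20–5.
Osei vs Gupta: 6+1 = 7 for Osei, 18 for Gupta — Gupta by 18–7.
Tanaka–Rivera: Rivera 15–10.
Tanaka vs Gupta: Gupta wins 22–3.
Rivera vs Gupta: 6+5 = 11 for Rivera, 14 for Gupta — Gupta by 14–11.
Each nominee has at least one pairwise win (Ruiz beats Ahmed; Ahmed beats Tanaka; Osei beats Ahmed; Tanaka beats Osei; Rivera beats Ahmed; Gupta beats Ruiz) — no Condorcet loser.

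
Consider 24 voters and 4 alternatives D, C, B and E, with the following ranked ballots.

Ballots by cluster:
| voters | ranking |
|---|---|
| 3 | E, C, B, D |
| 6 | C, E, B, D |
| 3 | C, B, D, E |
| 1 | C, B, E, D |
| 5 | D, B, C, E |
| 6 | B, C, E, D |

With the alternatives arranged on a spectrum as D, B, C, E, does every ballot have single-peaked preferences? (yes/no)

Axis positions: D=1, B=2, C=3, E=4.
Cluster 1 (peak E at position 4): ranking walks positions 4-3-2-1, expanding outward from the peak — single-peaked.
Cluster 2 (peak C at position 3): ranking walks positions 3-4-2-1, expanding outward from the peak — single-peaked.
Cluster 3 (peak C at position 3): ranking walks positions 3-2-1-4, expanding outward from the peak — single-peaked.
Cluster 4 (peak C at position 3): ranking walks positions 3-2-4-1, expanding outward from the peak — single-peaked.
Cluster 5 (peak D at position 1): ranking walks positions 1-2-3-4, expanding outward from the peak — single-peaked.
Cluster 6 (peak B at position 2): ranking walks positions 2-3-4-1, expanding outward from the peak — single-peaked.
Every ranking is single-peaked on this axis.

yes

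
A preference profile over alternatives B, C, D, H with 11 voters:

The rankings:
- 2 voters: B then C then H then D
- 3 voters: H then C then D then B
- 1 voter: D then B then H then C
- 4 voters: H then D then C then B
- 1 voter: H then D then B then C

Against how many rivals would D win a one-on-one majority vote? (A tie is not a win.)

2

D against each rival (11 voters):
D–B: D 9–2.
D vs C: D, 6–5.
D–H: H 10–1.
D beats B, C; loses to H — 2 pairwise wins.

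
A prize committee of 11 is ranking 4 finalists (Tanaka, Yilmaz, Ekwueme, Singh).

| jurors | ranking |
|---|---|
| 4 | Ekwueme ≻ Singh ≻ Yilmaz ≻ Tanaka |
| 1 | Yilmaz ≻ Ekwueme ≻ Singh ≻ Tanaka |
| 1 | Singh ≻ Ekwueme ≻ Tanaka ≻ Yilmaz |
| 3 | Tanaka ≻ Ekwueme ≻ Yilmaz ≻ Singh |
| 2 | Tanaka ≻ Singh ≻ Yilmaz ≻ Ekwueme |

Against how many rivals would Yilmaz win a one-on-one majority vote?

Yilmaz against each rival (11 jurors):
Yilmaz vs Tanaka: Tanaka wins 6–5.
Yilmaz vs Ekwueme: Ekwueme wins 8–3.
Yilmaz vs Singh: 4 to 7, Singh.
Yilmaz beats no one; loses to Tanaka, Ekwueme, Singh — 0 pairwise wins.

0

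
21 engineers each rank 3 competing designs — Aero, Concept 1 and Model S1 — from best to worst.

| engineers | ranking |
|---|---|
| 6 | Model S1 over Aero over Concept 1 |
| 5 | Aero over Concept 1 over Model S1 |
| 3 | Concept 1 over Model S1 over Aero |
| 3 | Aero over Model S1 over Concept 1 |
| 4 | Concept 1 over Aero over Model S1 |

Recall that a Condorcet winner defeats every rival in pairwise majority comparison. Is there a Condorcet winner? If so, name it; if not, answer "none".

Check each pair by majority over 21 ballots:
Aero vs Concept 1: 14 to 7, Aero.
Aero vs Model S1: 12 to 9, Aero.
Concept 1 vs Model S1: Concept 1 preferred on 5+3+4 = 12 ballots; Concept 1 wins 12–9.
Aero wins every pairwise contest, so Aero is the Condorcet winner.

Aero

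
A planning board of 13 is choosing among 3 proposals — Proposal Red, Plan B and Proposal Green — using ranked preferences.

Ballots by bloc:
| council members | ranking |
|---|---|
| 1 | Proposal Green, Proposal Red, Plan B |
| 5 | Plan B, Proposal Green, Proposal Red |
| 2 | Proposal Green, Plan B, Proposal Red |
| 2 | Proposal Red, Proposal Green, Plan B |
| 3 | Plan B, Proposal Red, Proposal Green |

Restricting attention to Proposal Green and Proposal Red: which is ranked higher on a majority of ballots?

Proposal Green

Ballots ranking Proposal Green above Proposal Red: 1 + 5 + 2 = 8.
Ballots ranking Proposal Red above Proposal Green: 13 − 8 = 5.
Proposal Green wins the head-to-head 8–5.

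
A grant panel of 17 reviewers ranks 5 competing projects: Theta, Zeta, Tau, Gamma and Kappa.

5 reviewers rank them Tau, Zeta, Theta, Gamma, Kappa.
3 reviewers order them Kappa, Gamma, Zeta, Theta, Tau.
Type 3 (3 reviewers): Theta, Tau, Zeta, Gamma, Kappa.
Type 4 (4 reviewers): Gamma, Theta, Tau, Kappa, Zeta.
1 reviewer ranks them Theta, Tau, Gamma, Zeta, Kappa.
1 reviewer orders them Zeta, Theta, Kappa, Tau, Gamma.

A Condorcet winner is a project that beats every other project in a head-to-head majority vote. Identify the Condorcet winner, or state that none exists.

none

Head-to-head results (17 reviewers):
Theta vs Zeta: Zeta wins 9–8.
Theta vs Tau: Theta, 12–5.
Theta–Gamma: Theta 10–7.
Theta–Kappa: Theta 14–3.
Zeta vs Tau: Tau wins 13–4.
Zeta–Gamma: Zeta 9–8.
Zeta vs Kappa: Zeta, 10–7.
Tau–Gamma: Tau 10–7.
Tau–Kappa: Tau 13–4.
Gamma vs Kappa: Gamma wins 13–4.
No project is unbeaten: Theta loses to Zeta; Zeta loses to Tau; Tau loses to Theta; Gamma loses to Theta; Kappa loses to Theta. In particular Theta → Tau → Zeta → Theta is a majority cycle — no Condorcet winner exists.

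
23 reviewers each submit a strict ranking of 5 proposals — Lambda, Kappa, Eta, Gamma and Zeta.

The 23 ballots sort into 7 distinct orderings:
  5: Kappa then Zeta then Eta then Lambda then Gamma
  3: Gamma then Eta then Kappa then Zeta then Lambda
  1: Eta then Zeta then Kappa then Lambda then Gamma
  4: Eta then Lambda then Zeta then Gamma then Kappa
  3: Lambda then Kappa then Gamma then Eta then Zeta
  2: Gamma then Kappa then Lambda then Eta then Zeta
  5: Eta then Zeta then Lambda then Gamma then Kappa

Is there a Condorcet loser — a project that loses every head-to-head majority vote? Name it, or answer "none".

none

Pairwise majorities:
Lambda vs Kappa: Lambda wins 12–11.
Lambda vs Eta: Eta wins 18–5.
Lambda vs Gamma: 18 to 5, Lambda.
Lambda vs Zeta: 4+3+2 = 9 for Lambda, 14 for Zeta — Zeta by 14–9.
Kappa vs Eta: Eta wins 13–10.
Kappa vs Gamma: Gamma wins 14–9.
Kappa–Zeta: Kappa 13–10.
Eta vs Gamma: 5+1+4+5 = 15 for Eta, 8 for Gamma — Eta by 15–8.
Eta vs Zeta: Eta wins 18–5.
Gamma–Zeta: Zeta 15–8.
Each project has at least one pairwise win (Lambda beats Kappa; Kappa beats Zeta; Eta beats Lambda; Gamma beats Kappa; Zeta beats Lambda) — no Condorcet loser.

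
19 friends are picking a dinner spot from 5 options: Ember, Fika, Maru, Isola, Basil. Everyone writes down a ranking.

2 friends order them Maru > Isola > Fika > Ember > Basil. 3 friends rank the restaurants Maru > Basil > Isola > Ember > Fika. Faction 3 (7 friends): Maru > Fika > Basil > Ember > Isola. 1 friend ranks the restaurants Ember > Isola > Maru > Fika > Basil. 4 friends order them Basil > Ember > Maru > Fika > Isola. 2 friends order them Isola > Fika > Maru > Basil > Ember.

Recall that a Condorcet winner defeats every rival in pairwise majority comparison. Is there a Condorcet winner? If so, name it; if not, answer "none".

Maru

Pairwise majorities:
Ember vs Fika: Ember preferred on 3+1+4 = 8 ballots; Fika wins 11–8.
Ember vs Maru: 5 to 14, Maru.
Ember vs Isola: 12 to 7, Ember.
Ember vs Basil: Ember preferred on 2+1 = 3 ballots; Basil wins 16–3.
Fika vs Maru: Fika is ranked higher on 2 ballots, Maru on 17. Maru wins 17–2.
Fika vs Isola: Fika is ranked higher on 7+4 = 11 ballots, Isola on 8. Fika wins 11–8.
Fika vs Basil: 12 to 7, Fika.
Maru vs Isola: 2+3+7+4 = 16 for Maru, 3 for Isola — Maru by 16–3.
Maru vs Basil: Maru preferred on 2+3+7+1+2 = 15 ballots; Maru wins 15–4.
Isola vs Basil: 5 to 14, Basil.
Maru defeats every rival head-to-head and is the Condorcet winner.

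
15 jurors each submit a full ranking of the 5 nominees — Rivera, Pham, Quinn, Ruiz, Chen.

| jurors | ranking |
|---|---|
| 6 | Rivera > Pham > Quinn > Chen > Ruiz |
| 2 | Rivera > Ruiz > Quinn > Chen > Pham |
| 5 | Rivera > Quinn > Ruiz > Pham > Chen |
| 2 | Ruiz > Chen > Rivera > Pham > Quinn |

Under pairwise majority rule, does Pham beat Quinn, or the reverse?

Ballots ranking Pham above Quinn: 6 + 2 = 8.
Ballots ranking Quinn above Pham: 15 − 8 = 7.
Pham wins the head-to-head 8–7.

Pham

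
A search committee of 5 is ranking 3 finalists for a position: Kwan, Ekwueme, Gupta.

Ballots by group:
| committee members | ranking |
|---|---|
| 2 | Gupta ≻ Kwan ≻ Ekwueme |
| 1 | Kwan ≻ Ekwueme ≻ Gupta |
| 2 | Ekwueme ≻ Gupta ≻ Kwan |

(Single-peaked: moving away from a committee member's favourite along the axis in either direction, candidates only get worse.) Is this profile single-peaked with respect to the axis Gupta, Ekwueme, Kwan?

Axis positions: Gupta=1, Ekwueme=2, Kwan=3.
Group 1: ranking walks positions 1-3-2; Kwan is ranked above Ekwueme even though Ekwueme lies between Kwan and the peak Gupta on the axis — preferences dip and rise again. Not single-peaked.
Group 2 (peak Kwan at position 3): ranking walks positions 3-2-1, expanding outward from the peak — single-peaked.
Group 3 (peak Ekwueme at position 2): ranking walks positions 2-1-3, expanding outward from the peak — single-peaked.
Group 1 violates single-peakedness, so the profile is not single-peaked on this axis.

no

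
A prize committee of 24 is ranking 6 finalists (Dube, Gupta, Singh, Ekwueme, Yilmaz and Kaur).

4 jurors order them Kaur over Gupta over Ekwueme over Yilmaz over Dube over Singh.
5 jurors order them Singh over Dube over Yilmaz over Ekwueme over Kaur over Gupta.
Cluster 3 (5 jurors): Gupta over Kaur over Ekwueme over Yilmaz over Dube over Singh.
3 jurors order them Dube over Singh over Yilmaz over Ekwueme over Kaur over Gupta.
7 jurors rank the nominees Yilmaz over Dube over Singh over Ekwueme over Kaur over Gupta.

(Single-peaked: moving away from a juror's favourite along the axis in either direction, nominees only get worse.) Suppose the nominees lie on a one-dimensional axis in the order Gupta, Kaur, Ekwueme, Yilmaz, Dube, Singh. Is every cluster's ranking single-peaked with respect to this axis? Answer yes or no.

Axis positions: Gupta=1, Kaur=2, Ekwueme=3, Yilmaz=4, Dube=5, Singh=6.
Cluster 1 (peak Kaur at position 2): ranking walks positions 2-1-3-4-5-6, expanding outward from the peak — single-peaked.
Cluster 2 (peak Singh at position 6): ranking walks positions 6-5-4-3-2-1, expanding outward from the peak — single-peaked.
Cluster 3 (peak Gupta at position 1): ranking walks positions 1-2-3-4-5-6, expanding outward from the peak — single-peaked.
Cluster 4 (peak Dube at position 5): ranking walks positions 5-6-4-3-2-1, expanding outward from the peak — single-peaked.
Cluster 5 (peak Yilmaz at position 4): ranking walks positions 4-5-6-3-2-1, expanding outward from the peak — single-peaked.
Every ranking is single-peaked on this axis.

yes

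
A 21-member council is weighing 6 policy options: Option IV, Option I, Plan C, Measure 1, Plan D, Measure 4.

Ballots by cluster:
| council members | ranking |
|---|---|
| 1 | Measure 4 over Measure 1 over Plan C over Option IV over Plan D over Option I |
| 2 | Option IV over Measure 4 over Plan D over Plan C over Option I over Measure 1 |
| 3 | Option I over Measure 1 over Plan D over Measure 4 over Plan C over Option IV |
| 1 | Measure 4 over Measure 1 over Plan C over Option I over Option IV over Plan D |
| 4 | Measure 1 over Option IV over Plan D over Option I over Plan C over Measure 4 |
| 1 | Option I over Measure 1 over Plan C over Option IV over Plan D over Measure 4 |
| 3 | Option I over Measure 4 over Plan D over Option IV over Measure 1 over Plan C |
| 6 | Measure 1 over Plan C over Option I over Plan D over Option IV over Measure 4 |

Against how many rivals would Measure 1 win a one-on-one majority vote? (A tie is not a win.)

Measure 1 against each rival (21 council members):
Measure 1 vs Option IV: 16 to 5, Measure 1.
Measure 1 vs Option I: Measure 1 is ranked higher on 1+1+4+6 = 12 ballots, Option I on 9. Measure 1 wins 12–9.
Measure 1 vs Plan C: Measure 1, 19–2.
Measure 1 vs Plan D: 16 to 5, Measure 1.
Measure 1 vs Measure 4: 3+4+1+6 = 14 for Measure 1, 7 for Measure 4 — Measure 1 by 14–7.
Measure 1 beats Option IV, Option I, Plan C, Plan D, Measure 4 — 5 pairwise wins.

5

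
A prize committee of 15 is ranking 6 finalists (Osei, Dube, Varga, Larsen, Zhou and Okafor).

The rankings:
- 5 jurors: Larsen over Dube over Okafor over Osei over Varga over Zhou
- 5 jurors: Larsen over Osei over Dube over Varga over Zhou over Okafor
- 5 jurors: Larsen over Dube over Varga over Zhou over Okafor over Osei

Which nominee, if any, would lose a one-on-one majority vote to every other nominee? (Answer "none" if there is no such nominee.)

none

Pairwise majorities:
Osei vs Dube: Dube wins 10–5.
Osei vs Varga: Osei, 10–5.
Osei–Larsen: Larsen 15–0.
Osei vs Zhou: Osei, 10–5.
Osei vs Okafor: Osei is ranked higher on 5 ballots, Okafor on 10. Okafor wins 10–5.
Dube vs Varga: Dube wins 15–0.
Dube vs Larsen: Larsen, 15–0.
Dube vs Zhou: 5+5+5 = 15 for Dube, 0 for Zhou — Dube by 15–0.
Dube vs Okafor: Dube wins 15–0.
Varga vs Larsen: Larsen, 15–0.
Varga–Zhou: Varga 15–0.
Varga vs Okafor: Varga, 10–5.
Larsen vs Zhou: Larsen, 15–0.
Larsen vs Okafor: Larsen wins 15–0.
Zhou vs Okafor: Zhou wins 10–5.
No nominee is winless: Osei beats Varga; Dube beats Osei; Varga beats Zhou; Larsen beats Osei; Zhou beats Okafor; Okafor beats Osei. There is no Condorcet loser.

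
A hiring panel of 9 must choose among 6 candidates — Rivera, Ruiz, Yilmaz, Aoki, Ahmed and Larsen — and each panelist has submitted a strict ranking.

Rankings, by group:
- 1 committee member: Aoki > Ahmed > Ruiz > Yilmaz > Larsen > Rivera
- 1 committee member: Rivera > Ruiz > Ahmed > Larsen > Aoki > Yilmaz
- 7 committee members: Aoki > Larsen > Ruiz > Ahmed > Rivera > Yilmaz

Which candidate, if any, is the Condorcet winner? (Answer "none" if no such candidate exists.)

Aoki

Pairwise majorities:
Rivera vs Ruiz: Ruiz wins 8–1.
Rivera vs Yilmaz: Rivera wins 8–1.
Rivera vs Aoki: Aoki wins 8–1.
Rivera–Ahmed: Ahmed 8–1.
Rivera vs Larsen: Larsen, 8–1.
Ruiz vs Yilmaz: Ruiz wins 9–0.
Ruiz–Aoki: Aoki 8–1.
Ruiz–Ahmed: Ruiz 8–1.
Ruiz vs Larsen: Larsen wins 7–2.
Yilmaz vs Aoki: Aoki wins 9–0.
Yilmaz–Ahmed: Ahmed 9–0.
Yilmaz vs Larsen: Larsen, 8–1.
Aoki–Ahmed: Aoki 8–1.
Aoki vs Larsen: Aoki, 8–1.
Ahmed vs Larsen: Larsen wins 7–2.
Only Aoki has no losses; Aoki is the Condorcet winner.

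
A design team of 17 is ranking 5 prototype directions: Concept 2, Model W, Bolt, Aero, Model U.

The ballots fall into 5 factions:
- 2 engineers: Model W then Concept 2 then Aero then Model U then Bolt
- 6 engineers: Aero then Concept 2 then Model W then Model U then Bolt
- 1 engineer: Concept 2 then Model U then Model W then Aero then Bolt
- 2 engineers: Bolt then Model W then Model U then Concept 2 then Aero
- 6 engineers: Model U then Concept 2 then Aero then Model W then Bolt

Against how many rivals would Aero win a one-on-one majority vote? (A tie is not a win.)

2

Aero against each rival (17 engineers):
Aero vs Concept 2: Concept 2, 11–6.
Aero vs Model W: Aero, 12–5.
Aero vs Bolt: 2+6+1+6 = 15 for Aero, 2 for Bolt — Aero by 15–2.
Aero–Model U: Model U 9–8.
Aero beats Model W, Bolt; loses to Concept 2, Model U — 2 pairwise wins.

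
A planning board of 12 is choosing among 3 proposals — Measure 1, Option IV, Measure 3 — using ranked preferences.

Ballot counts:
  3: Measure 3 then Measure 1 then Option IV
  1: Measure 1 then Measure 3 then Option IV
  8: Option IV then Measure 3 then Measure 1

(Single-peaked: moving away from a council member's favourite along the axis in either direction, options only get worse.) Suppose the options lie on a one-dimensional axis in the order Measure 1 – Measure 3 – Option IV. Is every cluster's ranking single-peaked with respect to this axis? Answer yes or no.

Axis positions: Measure 1=1, Measure 3=2, Option IV=3.
Cluster 1 (peak Measure 3 at position 2): ranking walks positions 2-1-3, expanding outward from the peak — single-peaked.
Cluster 2 (peak Measure 1 at position 1): ranking walks positions 1-2-3, expanding outward from the peak — single-peaked.
Cluster 3 (peak Option IV at position 3): ranking walks positions 3-2-1, expanding outward from the peak — single-peaked.
Every ranking is single-peaked on this axis.

yes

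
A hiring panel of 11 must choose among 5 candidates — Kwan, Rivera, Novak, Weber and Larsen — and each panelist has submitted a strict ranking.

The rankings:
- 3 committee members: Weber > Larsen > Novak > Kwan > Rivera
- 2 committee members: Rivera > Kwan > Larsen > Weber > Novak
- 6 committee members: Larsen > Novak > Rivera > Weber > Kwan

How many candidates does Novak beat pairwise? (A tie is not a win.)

Novak against each rival (11 committee members):
Novak vs Kwan: Novak wins 9–2.
Novak vs Rivera: Novak, 9–2.
Novak vs Weber: Novak is ranked higher on 6 ballots, Weber on 5. Novak wins 6–5.
Novak vs Larsen: 0 for Novak, 11 for Larsen — Larsen by 11–0.
Novak beats Kwan, Rivera, Weber; loses to Larsen — 3 pairwise wins.

3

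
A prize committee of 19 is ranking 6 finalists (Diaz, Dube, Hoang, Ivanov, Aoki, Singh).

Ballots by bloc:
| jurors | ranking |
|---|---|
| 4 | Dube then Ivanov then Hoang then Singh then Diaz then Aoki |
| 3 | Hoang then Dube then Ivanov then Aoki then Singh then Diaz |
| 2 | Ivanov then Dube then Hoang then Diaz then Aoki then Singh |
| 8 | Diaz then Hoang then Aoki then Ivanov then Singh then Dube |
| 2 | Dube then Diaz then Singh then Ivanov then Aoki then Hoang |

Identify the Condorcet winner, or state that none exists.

Check each pair by majority over 19 ballots:
Diaz vs Dube: Diaz preferred on 8 ballots; Dube wins 11–8.
Diaz vs Hoang: Diaz preferred on 8+2 = 10 ballots; Diaz wins 10–9.
Diaz vs Ivanov: Diaz preferred on 8+2 = 10 ballots; Diaz wins 10–9.
Diaz vs Aoki: 4+2+8+2 = 16 for Diaz, 3 for Aoki — Diaz by 16–3.
Diaz vs Singh: Diaz preferred on 2+8+2 = 12 ballots; Diaz wins 12–7.
Dube vs Hoang: Dube preferred on 4+2+2 = 8 ballots; Hoang wins 11–8.
Dube vs Ivanov: 4+3+2 = 9 for Dube, 10 for Ivanov — Ivanov by 10–9.
Dube vs Aoki: Dube preferred on 4+3+2+2 = 11 ballots; Dube wins 11–8.
Dube vs Singh: Dube is ranked higher on 4+3+2+2 = 11 ballots, Singh on 8. Dube wins 11–8.
Hoang vs Ivanov: Hoang is ranked higher on 3+8 = 11 ballots, Ivanov on 8. Hoang wins 11–8.
Hoang vs Aoki: Hoang preferred on 4+3+2+8 = 17 ballots; Hoang wins 17–2.
Hoang vs Singh: 4+3+2+8 = 17 for Hoang, 2 for Singh — Hoang by 17–2.
Ivanov vs Aoki: Ivanov is ranked higher on 4+3+2+2 = 11 ballots, Aoki on 8. Ivanov wins 11–8.
Ivanov vs Singh: Ivanov preferred on 4+3+2+8 = 17 ballots; Ivanov wins 17–2.
Aoki vs Singh: 3+2+8 = 13 for Aoki, 6 for Singh — Aoki by 13–6.
No nominee is unbeaten: Diaz loses to Dube; Dube loses to Hoang; Hoang loses to Diaz; Ivanov loses to Diaz; Aoki loses to Diaz; Singh loses to Diaz. In particular Diaz → Hoang → Dube → Diaz is a majority cycle — no Condorcet winner exists.

none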